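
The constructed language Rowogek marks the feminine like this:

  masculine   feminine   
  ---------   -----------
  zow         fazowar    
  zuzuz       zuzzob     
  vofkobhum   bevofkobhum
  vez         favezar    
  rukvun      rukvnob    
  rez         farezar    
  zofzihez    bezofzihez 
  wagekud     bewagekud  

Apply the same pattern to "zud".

fazudar

"zud" has 1 vowel. The stems with 1 vowel (rez → farezar, zow → fazowar, vez → favezar) add fa- … -ar around the stem.
The other patterns: stems with 2 vowels delete the last vowel and add -ob; stems with 3 vowels add the prefix be-.
So zud → fazudar.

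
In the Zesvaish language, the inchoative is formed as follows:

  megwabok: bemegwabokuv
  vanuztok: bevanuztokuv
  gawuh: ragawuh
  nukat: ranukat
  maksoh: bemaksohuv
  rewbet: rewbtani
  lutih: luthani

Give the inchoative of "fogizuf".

rafogizuf

"fogizuf" has last vowel 'u'. The one such stem in the data (gawuh → ragawuh) adds the prefix ra-, so the same rule applies.
The other patterns: stems whose last vowel is 'e' or 'i' delete the last vowel and add -ani; stems whose last vowel is 'o' add be- … -uv around the stem.
So fogizuf → rafogizuf.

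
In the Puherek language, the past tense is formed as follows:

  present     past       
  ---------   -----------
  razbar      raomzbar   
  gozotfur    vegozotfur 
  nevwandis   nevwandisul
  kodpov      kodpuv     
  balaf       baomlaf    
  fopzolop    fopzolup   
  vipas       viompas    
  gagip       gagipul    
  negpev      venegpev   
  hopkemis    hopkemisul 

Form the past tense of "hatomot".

"hatomot" has last vowel 'o'. The stems whose last vowel is 'o' (kodpov → kodpuv, fopzolop → fopzolup) change the last vowel to 'u'.
So hatomot → hatomut.

hatomut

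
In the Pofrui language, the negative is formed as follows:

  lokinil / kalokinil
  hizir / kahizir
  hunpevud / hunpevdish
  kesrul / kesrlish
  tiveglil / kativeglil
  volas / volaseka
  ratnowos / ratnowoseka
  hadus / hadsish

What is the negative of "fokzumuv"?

lokinil and kesrul both end in -l yet inflect differently (kalokinil, kesrlish), so the final letter is not what conditions the rule; the last vowel is.
"fokzumuv" has last vowel 'u'. The stems whose last vowel is 'u' (hadus → hadsish, kesrul → kesrlish, hunpevud → hunpevdish) delete the last vowel and add -ish.
The other patterns: stems whose last vowel is 'i' add the prefix ka-; stems whose last vowel is 'a' or 'o' add -eka.
So fokzumuv → fokzumvish.

fokzumvish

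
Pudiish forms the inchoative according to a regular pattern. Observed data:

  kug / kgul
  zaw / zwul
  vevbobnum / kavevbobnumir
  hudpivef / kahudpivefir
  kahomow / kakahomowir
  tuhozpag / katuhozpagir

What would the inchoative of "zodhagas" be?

zaw and kahomow both end in -w yet inflect differently (zwul, kakahomowir), so the final letter is not what conditions the rule; the number of vowels is.
"zodhagas" has 3 vowels. The stems with 3 vowels (vevbobnum → kavevbobnumir, hudpivef → kahudpivefir, kahomow → kakahomowir) add ka- … -ir around the stem.
The other pattern: stems with 1 vowel delete the last vowel and add -ul.
So zodhagas → kazodhagasir.

kazodhagasir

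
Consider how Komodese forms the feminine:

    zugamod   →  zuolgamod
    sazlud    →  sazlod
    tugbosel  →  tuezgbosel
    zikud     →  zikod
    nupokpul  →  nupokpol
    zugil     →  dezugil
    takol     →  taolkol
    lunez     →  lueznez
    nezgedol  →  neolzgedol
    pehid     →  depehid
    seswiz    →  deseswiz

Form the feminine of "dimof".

"dimof" has last vowel 'o'. The stems whose last vowel is 'o' (takol → taolkol, zugamod → zuolgamod, nezgedol → neolzgedol) insert -ol- after the first vowel.
The other patterns: stems whose last vowel is 'i' add the prefix de-; stems whose last vowel is 'u' change the last vowel to 'o'; stems whose last vowel is 'e' insert -ez- after the first vowel.
So dimof → diolmof.

diolmof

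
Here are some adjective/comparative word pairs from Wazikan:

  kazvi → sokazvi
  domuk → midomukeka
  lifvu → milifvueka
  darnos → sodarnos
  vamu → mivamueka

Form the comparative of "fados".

sofados

domuk and darnos both begin with d- yet inflect differently (midomukeka, sodarnos), so the first letter is not what conditions the rule; the final letter is.
"fados" ends in -s. The one such stem in the data (darnos → sodarnos) adds the prefix so-, so the same rule applies.
The other pattern: stems ending in -k or -u add mi- … -eka around the stem.
So fados → sofados.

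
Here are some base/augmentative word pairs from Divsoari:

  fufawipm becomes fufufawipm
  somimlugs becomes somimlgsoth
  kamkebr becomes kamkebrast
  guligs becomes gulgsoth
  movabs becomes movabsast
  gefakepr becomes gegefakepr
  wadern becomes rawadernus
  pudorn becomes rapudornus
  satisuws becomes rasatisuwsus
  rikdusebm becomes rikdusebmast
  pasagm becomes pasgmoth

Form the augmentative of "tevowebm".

rikdusebm and fufawipm both end in -m yet inflect differently (rikdusebmast, fufufawipm), so the final letter is not what conditions the rule; the second-to-last letter is.
"tevowebm" has second-to-last letter 'b'. The stems whose second-to-last letter is 'b' (kamkebr → kamkebrast, movabs → movabsast, rikdusebm → rikdusebmast) add -ast.
The other patterns: stems whose second-to-last letter is 'p' repeat the first consonant+vowel as a prefix; stems whose second-to-last letter is 'g' delete the last vowel and add -oth; stems whose second-to-last letter is 'r' or 'w' add ra- … -us around the stem.
So tevowebm → tevowebmast.

tevowebmast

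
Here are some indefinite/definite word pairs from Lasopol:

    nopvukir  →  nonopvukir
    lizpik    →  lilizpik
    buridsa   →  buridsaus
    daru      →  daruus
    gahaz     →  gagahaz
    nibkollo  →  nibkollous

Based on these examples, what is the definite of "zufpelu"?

zufpeluus

gahaz and buridsa both have last vowel 'a' yet inflect differently (gagahaz, buridsaus), so the last vowel is not what conditions the rule; whether the stem ends in a vowel or a consonant is.
"zufpelu" ends in a vowel. The stems ending in a vowel (buridsa → buridsaus, nibkollo → nibkollous, daru → daruus) add -us.
The other pattern: stems ending in a consonant repeat the first consonant+vowel as a prefix.
So zufpelu → zufpeluus.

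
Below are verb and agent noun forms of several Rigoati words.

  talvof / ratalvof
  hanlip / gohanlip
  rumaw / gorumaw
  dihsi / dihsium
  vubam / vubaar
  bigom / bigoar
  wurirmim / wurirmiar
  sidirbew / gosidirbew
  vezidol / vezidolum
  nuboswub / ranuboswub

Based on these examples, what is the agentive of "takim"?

wurirmim and hanlip both have last vowel 'i' yet inflect differently (wurirmiar, gohanlip), so the last vowel is not what conditions the rule; the final letter is.
"takim" ends in -m. The stems ending in -m (wurirmim → wurirmiar, bigom → bigoar, vubam → vubaar) drop the final letter and add -ar.
The other patterns: stems ending in -p or -w add the prefix go-; stems ending in -i or -l add -um; stems ending in -b or -f add the prefix ra-.
So takim → takiar.

takiar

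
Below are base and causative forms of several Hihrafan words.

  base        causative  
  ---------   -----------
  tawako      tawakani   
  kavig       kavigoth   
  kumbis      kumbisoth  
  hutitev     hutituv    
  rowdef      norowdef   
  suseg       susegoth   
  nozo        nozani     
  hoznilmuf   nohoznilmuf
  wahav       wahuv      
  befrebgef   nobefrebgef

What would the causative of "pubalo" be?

pubalani

hutitev and befrebgef both have last vowel 'e' yet inflect differently (hutituv, nobefrebgef), so the last vowel is not what conditions the rule; the final letter is.
"pubalo" ends in -o. The stems ending in -o (tawako → tawakani, nozo → nozani) drop the final letter and add -ani.
The other patterns: stems ending in -v change the last vowel to 'u'; stems ending in -f add the prefix no-; stems ending in -g or -s add -oth.
So pubalo → pubalani.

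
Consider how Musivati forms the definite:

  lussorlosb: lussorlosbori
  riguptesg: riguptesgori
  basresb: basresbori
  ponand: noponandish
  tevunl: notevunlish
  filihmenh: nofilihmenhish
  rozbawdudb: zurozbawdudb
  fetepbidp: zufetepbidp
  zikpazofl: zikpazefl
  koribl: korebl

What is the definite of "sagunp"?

lussorlosb and rozbawdudb both end in -b yet inflect differently (lussorlosbori, zurozbawdudb), so the final letter is not what conditions the rule; the second-to-last letter is.
"sagunp" has second-to-last letter 'n'. The stems whose second-to-last letter is 'n' (ponand → noponandish, tevunl → notevunlish, filihmenh → nofilihmenhish) add no- … -ish around the stem.
The other patterns: stems whose second-to-last letter is 's' add -ori; stems whose second-to-last letter is 'd' add the prefix zu-; stems whose second-to-last letter is 'b' or 'f' change the last vowel to 'e'.
So sagunp → nosagunpish.

nosagunpish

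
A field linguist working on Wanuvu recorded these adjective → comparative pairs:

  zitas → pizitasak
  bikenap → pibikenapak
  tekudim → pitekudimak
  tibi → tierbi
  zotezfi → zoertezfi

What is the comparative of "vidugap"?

tekudim and zotezfi both have last vowel 'i' yet inflect differently (pitekudimak, zoertezfi), so the last vowel is not what conditions the rule; whether the stem ends in a vowel or a consonant is.
"vidugap" ends in a consonant. The stems ending in a consonant (zitas → pizitasak, bikenap → pibikenapak, tekudim → pitekudimak) add pi- … -ak around the stem.
The other pattern: stems ending in a vowel insert -er- after the first vowel.
So vidugap → pividugapak.

pividugapak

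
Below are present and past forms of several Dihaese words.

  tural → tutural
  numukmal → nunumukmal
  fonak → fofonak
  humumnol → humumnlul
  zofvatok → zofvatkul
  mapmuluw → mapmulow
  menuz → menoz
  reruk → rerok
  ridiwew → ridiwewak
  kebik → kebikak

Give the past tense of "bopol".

tural and humumnol both end in -l yet inflect differently (tutural, humumnlul), so the final letter is not what conditions the rule; the last vowel is.
"bopol" has last vowel 'o'. The stems whose last vowel is 'o' (humumnol → humumnlul, zofvatok → zofvatkul) delete the last vowel and add -ul.
So bopol → boplul.

boplul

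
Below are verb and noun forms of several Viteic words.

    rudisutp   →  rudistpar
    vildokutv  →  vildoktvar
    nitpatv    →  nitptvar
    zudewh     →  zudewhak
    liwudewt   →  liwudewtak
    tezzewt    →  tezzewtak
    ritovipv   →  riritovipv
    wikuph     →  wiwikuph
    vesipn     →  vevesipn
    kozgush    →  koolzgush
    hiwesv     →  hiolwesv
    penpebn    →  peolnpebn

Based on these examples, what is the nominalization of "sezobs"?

seolzobs

vildokutv and ritovipv both end in -v yet inflect differently (vildoktvar, riritovipv), so the final letter is not what conditions the rule; the second-to-last letter is.
"sezobs" has second-to-last letter 'b'. The one such stem in the data (penpebn → peolnpebn) inserts -ol- after the first vowel (as do kozgush, hiwesv), so the same rule applies.
So sezobs → seolzobs.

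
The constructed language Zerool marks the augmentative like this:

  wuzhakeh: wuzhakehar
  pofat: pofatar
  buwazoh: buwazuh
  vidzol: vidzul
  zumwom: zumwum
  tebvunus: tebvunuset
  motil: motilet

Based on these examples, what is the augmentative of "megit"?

megitet

"megit" has last vowel 'i'. The one such stem in the data (motil → motilet) adds -et, so the same rule applies.
The other patterns: stems whose last vowel is 'a' or 'e' add -ar; stems whose last vowel is 'o' change the last vowel to 'u'.
So megit → megitet.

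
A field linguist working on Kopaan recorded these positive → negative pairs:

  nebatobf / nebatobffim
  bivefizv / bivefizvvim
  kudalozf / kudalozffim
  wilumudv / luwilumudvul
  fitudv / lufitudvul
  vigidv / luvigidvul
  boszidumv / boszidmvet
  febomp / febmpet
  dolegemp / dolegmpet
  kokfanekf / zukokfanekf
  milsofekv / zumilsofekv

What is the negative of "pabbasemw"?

bivefizv and wilumudv both end in -v yet inflect differently (bivefizvvim, luwilumudvul), so the final letter is not what conditions the rule; the second-to-last letter is.
"pabbasemw" has second-to-last letter 'm'. The stems whose second-to-last letter is 'm' (boszidumv → boszidmvet, febomp → febmpet, dolegemp → dolegmpet) delete the last vowel and add -et.
So pabbasemw → pabbasmwet.

pabbasmwet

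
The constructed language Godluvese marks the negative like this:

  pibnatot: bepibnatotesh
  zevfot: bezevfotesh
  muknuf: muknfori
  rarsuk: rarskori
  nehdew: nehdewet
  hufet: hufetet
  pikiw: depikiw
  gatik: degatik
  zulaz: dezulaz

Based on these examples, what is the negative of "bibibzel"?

pibnatot and hufet both end in -t yet inflect differently (bepibnatotesh, hufetet), so the final letter is not what conditions the rule; the last vowel is.
"bibibzel" has last vowel 'e'. The stems whose last vowel is 'e' (nehdew → nehdewet, hufet → hufetet) add -et.
The other patterns: stems whose last vowel is 'o' add be- … -esh around the stem; stems whose last vowel is 'u' delete the last vowel and add -ori; stems whose last vowel is 'a' or 'i' add the prefix de-.
So bibibzel → bibibzelet.

bibibzelet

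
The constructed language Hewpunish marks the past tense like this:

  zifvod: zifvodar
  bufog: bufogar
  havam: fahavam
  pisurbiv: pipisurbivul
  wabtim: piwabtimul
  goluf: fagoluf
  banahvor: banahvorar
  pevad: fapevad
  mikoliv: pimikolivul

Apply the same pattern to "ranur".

"ranur" has last vowel 'u'. The one such stem in the data (goluf → fagoluf) adds the prefix fa-, so the same rule applies.
So ranur → faranur.

faranur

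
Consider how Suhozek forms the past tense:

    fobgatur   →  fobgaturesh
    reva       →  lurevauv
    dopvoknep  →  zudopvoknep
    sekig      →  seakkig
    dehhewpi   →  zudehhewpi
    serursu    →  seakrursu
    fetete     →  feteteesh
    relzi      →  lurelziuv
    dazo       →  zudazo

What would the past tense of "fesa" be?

dehhewpi and relzi both end in -i yet inflect differently (zudehhewpi, lurelziuv), so the final letter is not what conditions the rule; the first letter is.
"fesa" begins with f-. The stems beginning with f- (fobgatur → fobgaturesh, fetete → feteteesh) add -esh.
The other patterns: stems beginning with s- insert -ak- after the first vowel; stems beginning with d- add the prefix zu-; stems beginning with r- add lu- … -uv around the stem.
So fesa → fesaesh.

fesaesh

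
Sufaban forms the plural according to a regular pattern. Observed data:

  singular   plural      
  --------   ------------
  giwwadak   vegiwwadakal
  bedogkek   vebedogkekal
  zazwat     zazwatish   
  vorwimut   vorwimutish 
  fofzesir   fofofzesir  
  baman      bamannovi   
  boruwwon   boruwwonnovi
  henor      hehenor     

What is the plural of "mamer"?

mamamer

baman and zazwat both have last vowel 'a' yet inflect differently (bamannovi, zazwatish), so the last vowel is not what conditions the rule; the final letter is.
"mamer" ends in -r. The stems ending in -r (henor → hehenor, fofzesir → fofofzesir) repeat the first consonant+vowel as a prefix.
The other patterns: stems ending in -n double the final consonant and add -ovi; stems ending in -t add -ish; stems ending in -k add ve- … -al around the stem.
So mamer → mamamer.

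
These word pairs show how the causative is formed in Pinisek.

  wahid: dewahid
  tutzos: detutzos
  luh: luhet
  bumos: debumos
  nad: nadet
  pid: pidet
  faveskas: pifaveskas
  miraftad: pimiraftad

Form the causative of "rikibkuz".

"rikibkuz" has 3 vowels. The stems with 3 vowels (faveskas → pifaveskas, miraftad → pimiraftad) add the prefix pi-.
So rikibkuz → pirikibkuz.

pirikibkuz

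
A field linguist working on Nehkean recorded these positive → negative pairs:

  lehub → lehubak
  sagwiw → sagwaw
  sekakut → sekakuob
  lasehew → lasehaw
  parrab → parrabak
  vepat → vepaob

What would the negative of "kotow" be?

kotaw

vepat and parrab both have last vowel 'a' yet inflect differently (vepaob, parrabak), so the last vowel is not what conditions the rule; the final letter is.
"kotow" ends in -w. The stems ending in -w (lasehew → lasehaw, sagwiw → sagwaw) change the last vowel to 'a'.
The other patterns: stems ending in -t drop the final letter and add -ob; stems ending in -b add -ak.
So kotow → kotaw.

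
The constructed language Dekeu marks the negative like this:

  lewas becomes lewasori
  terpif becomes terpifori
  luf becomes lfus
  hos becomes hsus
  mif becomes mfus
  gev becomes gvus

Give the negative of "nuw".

"nuw" has 1 vowel. The stems with 1 vowel (luf → lfus, mif → mfus, hos → hsus) delete the last vowel and add -us.
So nuw → nwus.

nwus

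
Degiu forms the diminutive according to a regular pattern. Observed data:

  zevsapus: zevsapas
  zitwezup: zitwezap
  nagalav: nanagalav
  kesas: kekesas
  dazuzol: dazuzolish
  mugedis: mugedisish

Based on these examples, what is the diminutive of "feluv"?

felav

zevsapus and kesas both end in -s yet inflect differently (zevsapas, kekesas), so the final letter is not what conditions the rule; the last vowel is.
"feluv" has last vowel 'u'. The stems whose last vowel is 'u' (zevsapus → zevsapas, zitwezup → zitwezap) change the last vowel to 'a'.
The other patterns: stems whose last vowel is 'a' repeat the first consonant+vowel as a prefix; stems whose last vowel is 'i' or 'o' add -ish.
So feluv → felav.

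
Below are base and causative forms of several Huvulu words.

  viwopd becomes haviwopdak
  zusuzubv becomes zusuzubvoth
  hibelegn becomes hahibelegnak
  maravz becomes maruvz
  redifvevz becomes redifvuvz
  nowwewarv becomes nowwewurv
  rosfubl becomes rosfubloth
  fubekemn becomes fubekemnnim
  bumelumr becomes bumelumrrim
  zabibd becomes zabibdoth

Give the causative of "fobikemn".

fobikemnnim

"fobikemn" has second-to-last letter 'm'. The stems whose second-to-last letter is 'm' (fubekemn → fubekemnnim, bumelumr → bumelumrrim) double the final consonant and add -im.
The other patterns: stems whose second-to-last letter is 'b' add -oth; stems whose second-to-last letter is 'g' or 'p' add ha- … -ak around the stem; stems whose second-to-last letter is 'r' or 'v' change the last vowel to 'u'.
So fobikemn → fobikemnnim.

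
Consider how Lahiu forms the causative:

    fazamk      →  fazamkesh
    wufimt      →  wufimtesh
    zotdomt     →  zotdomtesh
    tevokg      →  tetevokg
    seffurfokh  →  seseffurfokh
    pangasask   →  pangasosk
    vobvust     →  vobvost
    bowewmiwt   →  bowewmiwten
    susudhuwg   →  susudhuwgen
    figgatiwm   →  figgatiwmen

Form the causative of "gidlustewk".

gidlustewken

fazamk and pangasask both end in -k yet inflect differently (fazamkesh, pangasosk), so the final letter is not what conditions the rule; the second-to-last letter is.
"gidlustewk" has second-to-last letter 'w'. The stems whose second-to-last letter is 'w' (bowewmiwt → bowewmiwten, susudhuwg → susudhuwgen, figgatiwm → figgatiwmen) add -en.
The other patterns: stems whose second-to-last letter is 'm' add -esh; stems whose second-to-last letter is 'k' repeat the first consonant+vowel as a prefix; stems whose second-to-last letter is 's' change the last vowel to 'o'.
So gidlustewk → gidlustewken.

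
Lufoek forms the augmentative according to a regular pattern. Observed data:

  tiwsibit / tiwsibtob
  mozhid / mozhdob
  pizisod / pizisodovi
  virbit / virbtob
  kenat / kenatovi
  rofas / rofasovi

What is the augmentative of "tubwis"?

virbit and kenat both end in -t yet inflect differently (virbtob, kenatovi), so the final letter is not what conditions the rule; the last vowel is.
"tubwis" has last vowel 'i'. The stems whose last vowel is 'i' (mozhid → mozhdob, virbit → virbtob, tiwsibit → tiwsibtob) delete the last vowel and add -ob.
The other pattern: stems whose last vowel is 'a' or 'o' add -ovi.
So tubwis → tubwsob.

tubwsob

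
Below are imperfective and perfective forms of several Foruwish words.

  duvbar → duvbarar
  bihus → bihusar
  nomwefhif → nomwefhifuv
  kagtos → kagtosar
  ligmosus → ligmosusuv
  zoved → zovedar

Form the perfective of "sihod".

sihodar

"sihod" has 2 vowels. The stems with 2 vowels (bihus → bihusar, zoved → zovedar, kagtos → kagtosar) add -ar.
So sihod → sihodar.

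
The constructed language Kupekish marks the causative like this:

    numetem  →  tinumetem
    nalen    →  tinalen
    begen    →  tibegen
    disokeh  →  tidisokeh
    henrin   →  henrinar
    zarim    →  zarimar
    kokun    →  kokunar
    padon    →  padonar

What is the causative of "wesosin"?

nalen and henrin both end in -n yet inflect differently (tinalen, henrinar), so the final letter is not what conditions the rule; the last vowel is.
"wesosin" has last vowel 'i'. The stems whose last vowel is 'i' (henrin → henrinar, zarim → zarimar) add -ar.
So wesosin → wesosinar.

wesosinar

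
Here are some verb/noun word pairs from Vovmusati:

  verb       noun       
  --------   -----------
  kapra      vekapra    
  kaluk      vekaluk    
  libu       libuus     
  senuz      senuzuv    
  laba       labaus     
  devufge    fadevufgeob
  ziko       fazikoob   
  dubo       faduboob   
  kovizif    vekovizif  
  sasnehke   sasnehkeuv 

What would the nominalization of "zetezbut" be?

laba and kapra both end in -a yet inflect differently (labaus, vekapra), so the final letter is not what conditions the rule; the first letter is.
"zetezbut" begins with z-. The one such stem in the data (ziko → fazikoob) adds fa- … -ob around the stem, so the same rule applies.
The other patterns: stems beginning with l- add -us; stems beginning with k- add the prefix ve-; stems beginning with s- add -uv.
So zetezbut → fazetezbutob.

fazetezbutob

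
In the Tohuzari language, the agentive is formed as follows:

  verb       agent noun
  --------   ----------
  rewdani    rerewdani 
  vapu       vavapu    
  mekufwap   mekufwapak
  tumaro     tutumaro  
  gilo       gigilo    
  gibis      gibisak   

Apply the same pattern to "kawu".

kakawu

gibis and rewdani both have last vowel 'i' yet inflect differently (gibisak, rerewdani), so the last vowel is not what conditions the rule; whether the stem ends in a vowel or a consonant is.
"kawu" ends in a vowel. The stems ending in a vowel (vapu → vavapu, gilo → gigilo, tumaro → tutumaro) repeat the first consonant+vowel as a prefix.
So kawu → kakawu.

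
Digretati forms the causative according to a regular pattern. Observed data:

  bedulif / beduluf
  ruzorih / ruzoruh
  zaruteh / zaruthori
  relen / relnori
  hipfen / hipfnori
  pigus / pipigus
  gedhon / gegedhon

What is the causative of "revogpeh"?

ruzorih and zaruteh both end in -h yet inflect differently (ruzoruh, zaruthori), so the final letter is not what conditions the rule; the last vowel is.
"revogpeh" has last vowel 'e'. The stems whose last vowel is 'e' (zaruteh → zaruthori, relen → relnori, hipfen → hipfnori) delete the last vowel and add -ori.
The other patterns: stems whose last vowel is 'i' change the last vowel to 'u'; stems whose last vowel is 'o' or 'u' repeat the first consonant+vowel as a prefix.
So revogpeh → revogphori.

revogphori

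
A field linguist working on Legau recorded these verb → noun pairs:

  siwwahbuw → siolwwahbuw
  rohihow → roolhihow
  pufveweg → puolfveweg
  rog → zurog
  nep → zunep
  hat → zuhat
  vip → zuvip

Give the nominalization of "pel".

pufveweg and rog both end in -g yet inflect differently (puolfveweg, zurog), so the final letter is not what conditions the rule; the number of vowels is.
"pel" has 1 vowel. The stems with 1 vowel (rog → zurog, nep → zunep, hat → zuhat) add the prefix zu-.
So pel → zupel.

zupel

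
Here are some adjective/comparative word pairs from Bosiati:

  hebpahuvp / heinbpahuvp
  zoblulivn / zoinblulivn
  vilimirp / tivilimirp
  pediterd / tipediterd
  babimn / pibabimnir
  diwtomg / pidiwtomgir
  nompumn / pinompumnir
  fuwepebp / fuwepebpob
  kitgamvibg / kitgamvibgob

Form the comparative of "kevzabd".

hebpahuvp and vilimirp both end in -p yet inflect differently (heinbpahuvp, tivilimirp), so the final letter is not what conditions the rule; the second-to-last letter is.
"kevzabd" has second-to-last letter 'b'. The stems whose second-to-last letter is 'b' (fuwepebp → fuwepebpob, kitgamvibg → kitgamvibgob) add -ob.
The other patterns: stems whose second-to-last letter is 'v' insert -in- after the first vowel; stems whose second-to-last letter is 'r' add the prefix ti-; stems whose second-to-last letter is 'm' add pi- … -ir around the stem.
So kevzabd → kevzabdob.

kevzabdob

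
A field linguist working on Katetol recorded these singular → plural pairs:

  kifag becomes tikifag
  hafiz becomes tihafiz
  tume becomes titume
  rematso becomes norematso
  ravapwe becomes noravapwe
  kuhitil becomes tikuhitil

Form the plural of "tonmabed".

titonmabed

ravapwe and tume both end in -e yet inflect differently (noravapwe, titume), so the final letter is not what conditions the rule; the first letter is.
"tonmabed" begins with t-. The one such stem in the data (tume → titume) adds the prefix ti-, so the same rule applies.
So tonmabed → titonmabed.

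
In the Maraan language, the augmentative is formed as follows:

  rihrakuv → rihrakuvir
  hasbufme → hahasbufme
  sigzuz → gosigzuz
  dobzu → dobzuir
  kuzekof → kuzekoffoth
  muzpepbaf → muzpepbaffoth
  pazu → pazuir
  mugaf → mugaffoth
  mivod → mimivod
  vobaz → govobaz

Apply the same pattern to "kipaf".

kipaffoth

"kipaf" ends in -f. The stems ending in -f (kuzekof → kuzekoffoth, mugaf → mugaffoth, muzpepbaf → muzpepbaffoth) double the final consonant and add -oth.
The other patterns: stems ending in -u or -v add -ir; stems ending in -d or -e repeat the first consonant+vowel as a prefix; stems ending in -z add the prefix go-.
So kipaf → kipaffoth.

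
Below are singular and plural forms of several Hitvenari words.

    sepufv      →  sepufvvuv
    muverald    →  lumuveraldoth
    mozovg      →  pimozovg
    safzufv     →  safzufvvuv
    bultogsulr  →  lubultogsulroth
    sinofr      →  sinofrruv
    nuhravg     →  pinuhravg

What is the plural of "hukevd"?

"hukevd" has second-to-last letter 'v'. The stems whose second-to-last letter is 'v' (mozovg → pimozovg, nuhravg → pinuhravg) add the prefix pi-.
So hukevd → pihukevd.

pihukevd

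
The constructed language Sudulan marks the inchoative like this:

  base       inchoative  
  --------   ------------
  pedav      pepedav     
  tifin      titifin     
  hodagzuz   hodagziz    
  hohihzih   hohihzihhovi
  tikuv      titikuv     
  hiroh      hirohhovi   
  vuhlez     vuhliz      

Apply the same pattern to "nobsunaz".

"nobsunaz" ends in -z. The stems ending in -z (hodagzuz → hodagziz, vuhlez → vuhliz) change the last vowel to 'i'.
So nobsunaz → nobsuniz.

nobsuniz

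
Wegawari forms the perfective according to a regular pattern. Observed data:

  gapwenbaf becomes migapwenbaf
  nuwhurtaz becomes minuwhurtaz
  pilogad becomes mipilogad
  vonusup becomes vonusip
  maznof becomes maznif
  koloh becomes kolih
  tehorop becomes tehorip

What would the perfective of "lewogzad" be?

milewogzad

"lewogzad" has last vowel 'a'. The stems whose last vowel is 'a' (gapwenbaf → migapwenbaf, nuwhurtaz → minuwhurtaz, pilogad → mipilogad) add the prefix mi-.
The other pattern: stems whose last vowel is 'o' or 'u' change the last vowel to 'i'.
So lewogzad → milewogzad.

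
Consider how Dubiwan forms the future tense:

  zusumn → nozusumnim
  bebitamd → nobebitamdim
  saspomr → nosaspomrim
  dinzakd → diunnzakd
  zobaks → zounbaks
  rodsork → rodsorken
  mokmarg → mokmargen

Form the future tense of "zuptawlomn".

bebitamd and dinzakd both end in -d yet inflect differently (nobebitamdim, diunnzakd), so the final letter is not what conditions the rule; the second-to-last letter is.
"zuptawlomn" has second-to-last letter 'm'. The stems whose second-to-last letter is 'm' (zusumn → nozusumnim, bebitamd → nobebitamdim, saspomr → nosaspomrim) add no- … -im around the stem.
The other patterns: stems whose second-to-last letter is 'k' insert -un- after the first vowel; stems whose second-to-last letter is 'r' add -en.
So zuptawlomn → nozuptawlomnim.

nozuptawlomnim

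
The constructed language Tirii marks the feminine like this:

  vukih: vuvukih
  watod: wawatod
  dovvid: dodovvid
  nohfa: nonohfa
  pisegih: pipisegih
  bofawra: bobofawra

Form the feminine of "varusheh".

Every pair shown (vukih → vuvukih, watod → wawatod, dovvid → dodovvid, …) follows the same rule: repeat the first consonant+vowel as a prefix.
So varusheh → vavarusheh.

vavarusheh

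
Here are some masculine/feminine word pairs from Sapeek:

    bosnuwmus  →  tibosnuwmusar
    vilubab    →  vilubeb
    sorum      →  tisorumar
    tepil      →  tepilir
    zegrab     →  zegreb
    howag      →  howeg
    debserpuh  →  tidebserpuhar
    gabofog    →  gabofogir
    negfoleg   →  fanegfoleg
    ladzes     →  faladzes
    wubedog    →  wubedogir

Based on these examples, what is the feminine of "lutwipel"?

bosnuwmus and ladzes both end in -s yet inflect differently (tibosnuwmusar, faladzes), so the final letter is not what conditions the rule; the last vowel is.
"lutwipel" has last vowel 'e'. The stems whose last vowel is 'e' (ladzes → faladzes, negfoleg → fanegfoleg) add the prefix fa-.
The other patterns: stems whose last vowel is 'u' add ti- … -ar around the stem; stems whose last vowel is 'a' change the last vowel to 'e'; stems whose last vowel is 'i' or 'o' add -ir.
So lutwipel → falutwipel.

falutwipel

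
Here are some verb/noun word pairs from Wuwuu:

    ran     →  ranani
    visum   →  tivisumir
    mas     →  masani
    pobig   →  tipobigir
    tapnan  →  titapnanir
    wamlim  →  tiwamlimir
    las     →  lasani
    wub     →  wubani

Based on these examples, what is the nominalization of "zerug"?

tizerugir

tapnan and ran both end in -n yet inflect differently (titapnanir, ranani), so the final letter is not what conditions the rule; the number of vowels is.
"zerug" has 2 vowels. The stems with 2 vowels (tapnan → titapnanir, wamlim → tiwamlimir, pobig → tipobigir) add ti- … -ir around the stem.
So zerug → tizerugir.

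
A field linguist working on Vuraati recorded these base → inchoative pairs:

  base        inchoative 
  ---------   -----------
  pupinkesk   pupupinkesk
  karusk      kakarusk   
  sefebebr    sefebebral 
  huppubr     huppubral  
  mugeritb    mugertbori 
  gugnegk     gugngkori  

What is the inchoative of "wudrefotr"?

wudreftrori

"wudrefotr" has second-to-last letter 't'. The one such stem in the data (mugeritb → mugertbori) deletes the last vowel and adds -ori (as does gugnegk), so the same rule applies.
So wudrefotr → wudreftrori.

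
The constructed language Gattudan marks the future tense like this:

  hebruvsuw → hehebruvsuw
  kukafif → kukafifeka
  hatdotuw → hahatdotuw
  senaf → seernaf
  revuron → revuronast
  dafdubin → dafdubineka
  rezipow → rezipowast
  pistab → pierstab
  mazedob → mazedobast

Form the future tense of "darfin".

dafdubin and revuron both end in -n yet inflect differently (dafdubineka, revuronast), so the final letter is not what conditions the rule; the last vowel is.
"darfin" has last vowel 'i'. The stems whose last vowel is 'i' (kukafif → kukafifeka, dafdubin → dafdubineka) add -eka.
The other patterns: stems whose last vowel is 'o' add -ast; stems whose last vowel is 'a' insert -er- after the first vowel; stems whose last vowel is 'u' repeat the first consonant+vowel as a prefix.
So darfin → darfineka.

darfineka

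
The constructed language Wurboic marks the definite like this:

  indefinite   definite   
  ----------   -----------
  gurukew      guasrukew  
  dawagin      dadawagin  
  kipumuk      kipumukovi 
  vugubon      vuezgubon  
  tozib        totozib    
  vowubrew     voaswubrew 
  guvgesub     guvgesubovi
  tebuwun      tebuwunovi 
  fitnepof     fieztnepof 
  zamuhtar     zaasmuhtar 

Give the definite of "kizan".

vugubon and dawagin both end in -n yet inflect differently (vuezgubon, dadawagin), so the final letter is not what conditions the rule; the last vowel is.
"kizan" has last vowel 'a'. The one such stem in the data (zamuhtar → zaasmuhtar) inserts -as- after the first vowel (as do vowubrew, gurukew), so the same rule applies.
So kizan → kiaszan.

kiaszan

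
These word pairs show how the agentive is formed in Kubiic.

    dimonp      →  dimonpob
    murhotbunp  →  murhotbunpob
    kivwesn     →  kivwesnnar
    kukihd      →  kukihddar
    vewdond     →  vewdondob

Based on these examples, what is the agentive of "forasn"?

forasnnar

"forasn" has second-to-last letter 's'. The one such stem in the data (kivwesn → kivwesnnar) doubles the final consonant and adds -ar (as does kukihd), so the same rule applies.
The other pattern: stems whose second-to-last letter is 'n' add -ob.
So forasn → forasnnar.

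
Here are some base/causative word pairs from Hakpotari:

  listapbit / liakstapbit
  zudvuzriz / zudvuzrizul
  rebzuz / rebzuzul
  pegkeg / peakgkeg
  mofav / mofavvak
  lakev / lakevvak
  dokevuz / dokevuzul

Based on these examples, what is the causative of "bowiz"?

bowizul

"bowiz" ends in -z. The stems ending in -z (zudvuzriz → zudvuzrizul, dokevuz → dokevuzul, rebzuz → rebzuzul) add -ul.
The other patterns: stems ending in -v double the final consonant and add -ak; stems ending in -g or -t insert -ak- after the first vowel.
So bowiz → bowizul.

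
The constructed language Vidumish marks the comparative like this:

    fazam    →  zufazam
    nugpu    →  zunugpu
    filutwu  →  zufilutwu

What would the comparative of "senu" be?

Every pair shown (fazam → zufazam, nugpu → zunugpu, filutwu → zufilutwu) follows the same rule: add the prefix zu-.
So senu → zusenu.

zusenu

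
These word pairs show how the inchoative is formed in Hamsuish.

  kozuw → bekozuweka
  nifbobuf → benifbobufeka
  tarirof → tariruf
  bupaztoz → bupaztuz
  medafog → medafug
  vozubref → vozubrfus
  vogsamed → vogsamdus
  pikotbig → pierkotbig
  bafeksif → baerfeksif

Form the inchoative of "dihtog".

dihtug

nifbobuf and tarirof both end in -f yet inflect differently (benifbobufeka, tariruf), so the final letter is not what conditions the rule; the last vowel is.
"dihtog" has last vowel 'o'. The stems whose last vowel is 'o' (tarirof → tariruf, bupaztoz → bupaztuz, medafog → medafug) change the last vowel to 'u'.
The other patterns: stems whose last vowel is 'u' add be- … -eka around the stem; stems whose last vowel is 'e' delete the last vowel and add -us; stems whose last vowel is 'i' insert -er- after the first vowel.
So dihtog → dihtug.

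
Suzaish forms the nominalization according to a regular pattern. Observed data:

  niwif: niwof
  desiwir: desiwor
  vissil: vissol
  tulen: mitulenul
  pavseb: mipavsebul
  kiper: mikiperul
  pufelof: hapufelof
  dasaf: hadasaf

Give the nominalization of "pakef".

"pakef" has last vowel 'e'. The stems whose last vowel is 'e' (tulen → mitulenul, pavseb → mipavsebul, kiper → mikiperul) add mi- … -ul around the stem.
So pakef → mipakeful.

mipakeful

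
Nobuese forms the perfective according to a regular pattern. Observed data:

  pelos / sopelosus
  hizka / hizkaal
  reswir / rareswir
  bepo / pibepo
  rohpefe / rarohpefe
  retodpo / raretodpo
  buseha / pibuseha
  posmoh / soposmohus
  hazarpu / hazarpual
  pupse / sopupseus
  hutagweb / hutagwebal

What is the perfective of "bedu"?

pibedu

bepo and retodpo both end in -o yet inflect differently (pibepo, raretodpo), so the final letter is not what conditions the rule; the first letter is.
"bedu" begins with b-. The stems beginning with b- (buseha → pibuseha, bepo → pibepo) add the prefix pi-.
The other patterns: stems beginning with r- add the prefix ra-; stems beginning with h- add -al; stems beginning with p- add so- … -us around the stem.
So bedu → pibedu.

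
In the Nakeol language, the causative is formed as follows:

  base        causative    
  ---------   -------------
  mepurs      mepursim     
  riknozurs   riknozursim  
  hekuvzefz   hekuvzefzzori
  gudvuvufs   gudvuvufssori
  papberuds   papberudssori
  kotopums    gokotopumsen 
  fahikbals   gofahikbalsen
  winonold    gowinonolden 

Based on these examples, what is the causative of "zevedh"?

mepurs and gudvuvufs both end in -s yet inflect differently (mepursim, gudvuvufssori), so the final letter is not what conditions the rule; the second-to-last letter is.
"zevedh" has second-to-last letter 'd'. The one such stem in the data (papberuds → papberudssori) doubles the final consonant and adds -ori (as do hekuvzefz, gudvuvufs), so the same rule applies.
So zevedh → zevedhhori.

zevedhhori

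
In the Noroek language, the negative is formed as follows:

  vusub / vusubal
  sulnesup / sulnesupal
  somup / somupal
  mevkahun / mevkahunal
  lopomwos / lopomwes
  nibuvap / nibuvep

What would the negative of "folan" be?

folen

sulnesup and nibuvap both end in -p yet inflect differently (sulnesupal, nibuvep), so the final letter is not what conditions the rule; the last vowel is.
"folan" has last vowel 'a'. The one such stem in the data (nibuvap → nibuvep) changes the last vowel to 'e' (as does lopomwos), so the same rule applies.
The other pattern: stems whose last vowel is 'u' add -al.
So folan → folen.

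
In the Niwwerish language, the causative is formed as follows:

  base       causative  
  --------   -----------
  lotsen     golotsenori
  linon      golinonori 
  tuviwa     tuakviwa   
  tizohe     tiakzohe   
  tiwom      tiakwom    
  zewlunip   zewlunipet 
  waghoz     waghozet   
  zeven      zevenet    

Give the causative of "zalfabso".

zalfabsoet

lotsen and zeven both end in -n yet inflect differently (golotsenori, zevenet), so the final letter is not what conditions the rule; the first letter is.
"zalfabso" begins with z-. The stems beginning with z- (zewlunip → zewlunipet, zeven → zevenet) add -et.
The other patterns: stems beginning with l- add go- … -ori around the stem; stems beginning with t- insert -ak- after the first vowel.
So zalfabso → zalfabsoet.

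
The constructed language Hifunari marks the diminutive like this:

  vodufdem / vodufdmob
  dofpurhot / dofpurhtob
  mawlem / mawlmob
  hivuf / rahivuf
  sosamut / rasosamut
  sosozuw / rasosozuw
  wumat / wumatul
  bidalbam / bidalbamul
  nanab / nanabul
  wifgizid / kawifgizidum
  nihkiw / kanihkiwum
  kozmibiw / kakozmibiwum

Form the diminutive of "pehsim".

dofpurhot and sosamut both end in -t yet inflect differently (dofpurhtob, rasosamut), so the final letter is not what conditions the rule; the last vowel is.
"pehsim" has last vowel 'i'. The stems whose last vowel is 'i' (wifgizid → kawifgizidum, nihkiw → kanihkiwum, kozmibiw → kakozmibiwum) add ka- … -um around the stem.
The other patterns: stems whose last vowel is 'e' or 'o' delete the last vowel and add -ob; stems whose last vowel is 'u' add the prefix ra-; stems whose last vowel is 'a' add -ul.
So pehsim → kapehsimum.

kapehsimum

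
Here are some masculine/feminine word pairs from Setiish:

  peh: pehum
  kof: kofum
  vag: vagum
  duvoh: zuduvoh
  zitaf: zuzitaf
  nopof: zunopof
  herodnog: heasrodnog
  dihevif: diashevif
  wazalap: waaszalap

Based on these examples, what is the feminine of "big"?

peh and duvoh both end in -h yet inflect differently (pehum, zuduvoh), so the final letter is not what conditions the rule; the number of vowels is.
"big" has 1 vowel. The stems with 1 vowel (peh → pehum, kof → kofum, vag → vagum) add -um.
So big → bigum.

bigum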